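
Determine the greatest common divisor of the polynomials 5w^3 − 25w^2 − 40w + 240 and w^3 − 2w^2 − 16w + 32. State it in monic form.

w − 4

Repeated division with remainder:
  5w^3 − 25w^2 − 40w + 240 = (5)(w^3 − 2w^2 − 16w + 32) + (−15w^2 + 40w + 80)
  w^3 − 2w^2 − 16w + 32 = (−(1/15)w − 2/45)(−15w^2 + 40w + 80) + (−(80/9)w + 320/9)
  −15w^2 + 40w + 80 = ((27/16)w + 9/4)(−(80/9)w + 320/9) + (0)
Last nonzero remainder: −(80/9)w + 320/9. Dividing through by −80/9 gives the monic gcd w − 4.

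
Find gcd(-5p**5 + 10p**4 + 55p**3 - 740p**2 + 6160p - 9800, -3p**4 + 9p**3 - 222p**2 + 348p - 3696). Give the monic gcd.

Repeated division with remainder:
  -5p**5 + 10p**4 + 55p**3 - 740p**2 + 6160p - 9800 = ((5/3)p + 5/3)(-3p**4 + 9p**3 - 222p**2 + 348p - 3696) + (410p**3 - 950p**2 + 11740p - 3640)
  -3p**4 + 9p**3 - 222p**2 + 348p - 3696 = (-(3/410)p + 42/8405)(410p**3 - 950p**2 + 11740p - 3640) + (-(220800/1681)p**2 + (441600/1681)p - 6182400/1681)
  410p**3 - 950p**2 + 11740p - 3640 = (-(68921/22080)p + 21853/22080)(-(220800/1681)p**2 + (441600/1681)p - 6182400/1681) + (0)
Last nonzero remainder: -(220800/1681)p**2 + (441600/1681)p - 6182400/1681. Dividing through by -220800/1681 gives the monic gcd p**2 - 2p + 28.

p**2 - 2p + 28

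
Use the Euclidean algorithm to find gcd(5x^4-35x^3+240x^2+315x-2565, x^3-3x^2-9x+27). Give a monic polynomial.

x^2-9

By polynomial division,
  5x^4-35x^3+240x^2+315x-2565 = (5x-20)(x^3-3x^2-9x+27) + (225x^2-2025)
  x^3-3x^2-9x+27 = ((1/225)x-1/75)(225x^2-2025) + (0)
Last nonzero remainder: 225x^2-2025. Dividing through by 225 gives the monic gcd x^2-9.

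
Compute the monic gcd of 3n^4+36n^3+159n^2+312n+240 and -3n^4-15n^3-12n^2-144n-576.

Euclidean algorithm in ℚ[n]:
  3n^4+36n^3+159n^2+312n+240 = (-1)(-3n^4-15n^3-12n^2-144n-576) + (21n^3+147n^2+168n-336)
  -3n^4-15n^3-12n^2-144n-576 = (-(1/7)n+2/7)(21n^3+147n^2+168n-336) + (-30n^2-240n-480)
  21n^3+147n^2+168n-336 = (-(7/10)n+7/10)(-30n^2-240n-480) + (0)
Last nonzero remainder: -30n^2-240n-480. Dividing through by -30 gives the monic gcd n^2+8n+16.

n^2+8n+16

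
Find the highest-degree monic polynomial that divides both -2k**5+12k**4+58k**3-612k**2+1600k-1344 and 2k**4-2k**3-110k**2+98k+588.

k**2+4k-21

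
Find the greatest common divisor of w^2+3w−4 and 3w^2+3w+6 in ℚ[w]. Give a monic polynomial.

Euclidean algorithm in ℚ[w]:
  w^2+3w−4 = (1/3)(3w^2+3w+6) + (2w−6)
  3w^2+3w+6 = ((3/2)w+6)(2w−6) + (42)
  2w−6 = ((1/21)w−1/7)(42) + (0)
The last nonzero remainder is the constant 42, so the polynomials are coprime and gcd = 1.

1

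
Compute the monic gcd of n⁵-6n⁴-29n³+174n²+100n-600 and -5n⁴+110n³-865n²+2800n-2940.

n²-8n+12

Repeated division with remainder:
  n⁵-6n⁴-29n³+174n²+100n-600 = (-(1/5)n-16/5)(-5n⁴+110n³-865n²+2800n-2940) + (150n³-2034n²+8472n-10008)
  -5n⁴+110n³-865n²+2800n-2940 = (-(1/30)n+211/750)(150n³-2034n²+8472n-10008) + (-(1296/125)n²+(10368/125)n-15552/125)
  150n³-2034n²+8472n-10008 = (-(3125/216)n+17375/216)(-(1296/125)n²+(10368/125)n-15552/125) + (0)
Last nonzero remainder: -(1296/125)n²+(10368/125)n-15552/125. Dividing through by -1296/125 gives the monic gcd n²-8n+12.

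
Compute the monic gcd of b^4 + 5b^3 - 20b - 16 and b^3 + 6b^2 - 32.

b^2 + 2b - 8

Repeated division with remainder:
  b^4 + 5b^3 - 20b - 16 = (b - 1)(b^3 + 6b^2 - 32) + (6b^2 + 12b - 48)
  b^3 + 6b^2 - 32 = ((1/6)b + 2/3)(6b^2 + 12b - 48) + (0)
Last nonzero remainder: 6b^2 + 12b - 48. Dividing through by 6 gives the monic gcd b^2 + 2b - 8.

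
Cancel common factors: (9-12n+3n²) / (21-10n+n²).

Apply the Euclidean algorithm:
  3n²-12n+9 = (3)(n²-10n+21) + (18n-54)
  n²-10n+21 = ((1/18)n-7/18)(18n-54) + (0)
Last nonzero remainder: 18n-54. Dividing through by 18 gives the monic gcd n-3.
Cancel n-3 from numerator and denominator to get the reduced form.

(-3+3n)/(-7+n)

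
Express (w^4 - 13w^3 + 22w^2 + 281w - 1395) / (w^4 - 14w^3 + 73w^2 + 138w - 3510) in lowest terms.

Repeated division with remainder:
  w^4 - 13w^3 + 22w^2 + 281w - 1395 = (w^4 - 14w^3 + 73w^2 + 138w - 3510) + (w^3 - 51w^2 + 143w + 2115)
  w^4 - 14w^3 + 73w^2 + 138w - 3510 = (w + 37)(w^3 - 51w^2 + 143w + 2115) + (1817w^2 - 7268w - 81765)
  w^3 - 51w^2 + 143w + 2115 = ((1/1817)w - 47/1817)(1817w^2 - 7268w - 81765) + (0)
Last nonzero remainder: 1817w^2 - 7268w - 81765. Dividing through by 1817 gives the monic gcd w^2 - 4w - 45.
Cancel w^2 - 4w - 45 from numerator and denominator to get the reduced form.

(w^2 - 9w + 31)/(w^2 - 10w + 78)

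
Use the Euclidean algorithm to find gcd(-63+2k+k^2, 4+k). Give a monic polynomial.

1

Apply the Euclidean algorithm:
  k^2+2k-63 = (k-2)(k+4) + (-55)
  k+4 = (-(1/55)k-4/55)(-55) + (0)
The last nonzero remainder is the constant -55, so the polynomials are coprime and gcd = 1.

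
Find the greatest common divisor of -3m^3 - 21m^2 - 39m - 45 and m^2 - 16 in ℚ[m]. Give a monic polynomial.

Euclidean algorithm in ℚ[m]:
  -3m^3 - 21m^2 - 39m - 45 = (-3m - 21)(m^2 - 16) + (-87m - 381)
  m^2 - 16 = (-(1/87)m + 127/2523)(-87m - 381) + (2673/841)
  -87m - 381 = (-(24389/891)m - 106807/891)(2673/841) + (0)
The last nonzero remainder is the constant 2673/841, so the polynomials are coprime and gcd = 1.

1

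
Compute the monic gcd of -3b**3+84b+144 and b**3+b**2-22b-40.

Apply the Euclidean algorithm:
  -3b**3+84b+144 = (-3)(b**3+b**2-22b-40) + (3b**2+18b+24)
  b**3+b**2-22b-40 = ((1/3)b-5/3)(3b**2+18b+24) + (0)
Last nonzero remainder: 3b**2+18b+24. Dividing through by 3 gives the monic gcd b**2+6b+8.

b**2+6b+8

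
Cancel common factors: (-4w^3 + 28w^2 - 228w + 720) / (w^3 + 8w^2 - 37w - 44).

(-4w^2 + 12w - 180)/(w^2 + 12w + 11)

Repeated division with remainder:
  -4w^3 + 28w^2 - 228w + 720 = (-4)(w^3 + 8w^2 - 37w - 44) + (60w^2 - 376w + 544)
  w^3 + 8w^2 - 37w - 44 = ((1/60)w + 107/450)(60w^2 - 376w + 544) + ((9751/225)w - 39004/225)
  60w^2 - 376w + 544 = ((13500/9751)w - 30600/9751)((9751/225)w - 39004/225) + (0)
Last nonzero remainder: (9751/225)w - 39004/225. Dividing through by 9751/225 gives the monic gcd w - 4.
Cancel w - 4 from numerator and denominator to get the reduced form.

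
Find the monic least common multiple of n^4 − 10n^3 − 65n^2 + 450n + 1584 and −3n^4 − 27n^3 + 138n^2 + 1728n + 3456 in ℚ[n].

Euclidean algorithm in ℚ[n]:
  n^4 − 10n^3 − 65n^2 + 450n + 1584 = (−1/3)(−3n^4 − 27n^3 + 138n^2 + 1728n + 3456) + (−19n^3 − 19n^2 + 1026n + 2736)
  −3n^4 − 27n^3 + 138n^2 + 1728n + 3456 = ((3/19)n + 24/19)(−19n^3 − 19n^2 + 1026n + 2736) + (0)
Last nonzero remainder: −19n^3 − 19n^2 + 1026n + 2736. Dividing through by −19 gives the monic gcd n^3 + n^2 − 54n − 144.
Then lcm(f, g) = f·g / gcd(f, g); expanding and making the result monic gives the answer.

n^5 − 2n^4 − 145n^3 − 70n^2 + 5184n + 12672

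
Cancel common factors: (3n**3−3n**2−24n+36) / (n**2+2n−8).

(3n**2+3n−18)/(n+4)

By polynomial division,
  3n**3−3n**2−24n+36 = (3n−9)(n**2+2n−8) + (18n−36)
  n**2+2n−8 = ((1/18)n+2/9)(18n−36) + (0)
Last nonzero remainder: 18n−36. Dividing through by 18 gives the monic gcd n−2.
Cancel n−2 from numerator and denominator to get the reduced form.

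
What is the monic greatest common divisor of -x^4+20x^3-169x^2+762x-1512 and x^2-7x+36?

Apply the Euclidean algorithm:
  -x^4+20x^3-169x^2+762x-1512 = (-x^2+13x-42)(x^2-7x+36) + (0)
The last nonzero remainder x^2-7x+36 is already monic.

x^2-7x+36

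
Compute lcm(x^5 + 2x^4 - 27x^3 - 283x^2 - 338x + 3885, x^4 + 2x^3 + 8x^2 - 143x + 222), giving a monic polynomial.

x^6 - 31x^4 - 229x^3 + 228x^2 + 4561x - 7770

Apply the Euclidean algorithm:
  x^5 + 2x^4 - 27x^3 - 283x^2 - 338x + 3885 = (x)(x^4 + 2x^3 + 8x^2 - 143x + 222) + (-35x^3 - 140x^2 - 560x + 3885)
  x^4 + 2x^3 + 8x^2 - 143x + 222 = (-(1/35)x + 2/35)(-35x^3 - 140x^2 - 560x + 3885) + (0)
Last nonzero remainder: -35x^3 - 140x^2 - 560x + 3885. Dividing through by -35 gives the monic gcd x^3 + 4x^2 + 16x - 111.
Then lcm(f, g) = f·g / gcd(f, g); expanding and making the result monic gives the answer.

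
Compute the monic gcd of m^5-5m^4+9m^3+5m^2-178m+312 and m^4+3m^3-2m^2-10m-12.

m^2+m-6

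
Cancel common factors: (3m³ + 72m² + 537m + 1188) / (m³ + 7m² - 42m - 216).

(3m + 33)/(m - 6)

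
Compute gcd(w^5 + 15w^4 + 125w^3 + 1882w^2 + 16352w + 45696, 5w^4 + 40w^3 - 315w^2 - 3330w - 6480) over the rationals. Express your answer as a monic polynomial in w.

By polynomial division,
  w^5 + 15w^4 + 125w^3 + 1882w^2 + 16352w + 45696 = ((1/5)w + 7/5)(5w^4 + 40w^3 - 315w^2 - 3330w - 6480) + (132w^3 + 2989w^2 + 22310w + 54768)
  5w^4 + 40w^3 - 315w^2 - 3330w - 6480 = ((5/132)w - 9665/17424)(132w^3 + 2989w^2 + 22310w + 54768) + ((8675525/17424)w^2 + (60728675/8712)w + 8675525/363)
  132w^3 + 2989w^2 + 22310w + 54768 = ((2299968/8675525)w + 19880784/8675525)((8675525/17424)w^2 + (60728675/8712)w + 8675525/363) + (0)
Last nonzero remainder: (8675525/17424)w^2 + (60728675/8712)w + 8675525/363. Dividing through by 8675525/17424 gives the monic gcd w^2 + 14w + 48.

w^2 + 14w + 48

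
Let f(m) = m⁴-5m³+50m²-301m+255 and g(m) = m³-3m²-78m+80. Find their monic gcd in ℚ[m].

m-1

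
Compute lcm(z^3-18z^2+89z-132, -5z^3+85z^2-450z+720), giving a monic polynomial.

Euclidean algorithm in ℚ[z]:
  z^3-18z^2+89z-132 = (-1/5)(-5z^3+85z^2-450z+720) + (-z^2-z+12)
  -5z^3+85z^2-450z+720 = (5z-90)(-z^2-z+12) + (-600z+1800)
  -z^2-z+12 = ((1/600)z+1/150)(-600z+1800) + (0)
Last nonzero remainder: -600z+1800. Dividing through by -600 gives the monic gcd z-3.
Then lcm(f, g) = f·g / gcd(f, g); expanding and making the result monic gives the answer.

z^5-32z^4+389z^3-2242z^2+6120z-6336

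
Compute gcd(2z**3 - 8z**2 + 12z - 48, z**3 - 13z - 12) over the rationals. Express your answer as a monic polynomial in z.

z - 4

Euclidean algorithm in ℚ[z]:
  2z**3 - 8z**2 + 12z - 48 = (2)(z**3 - 13z - 12) + (-8z**2 + 38z - 24)
  z**3 - 13z - 12 = (-(1/8)z - 19/32)(-8z**2 + 38z - 24) + ((105/16)z - 105/4)
  -8z**2 + 38z - 24 = (-(128/105)z + 32/35)((105/16)z - 105/4) + (0)
Last nonzero remainder: (105/16)z - 105/4. Dividing through by 105/16 gives the monic gcd z - 4.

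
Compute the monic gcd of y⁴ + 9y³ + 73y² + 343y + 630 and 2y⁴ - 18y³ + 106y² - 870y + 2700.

y² + 2y + 45

Repeated division with remainder:
  y⁴ + 9y³ + 73y² + 343y + 630 = (1/2)(2y⁴ - 18y³ + 106y² - 870y + 2700) + (18y³ + 20y² + 778y - 720)
  2y⁴ - 18y³ + 106y² - 870y + 2700 = ((1/9)y - 91/81)(18y³ + 20y² + 778y - 720) + ((3404/81)y² + (6808/81)y + 17020/9)
  18y³ + 20y² + 778y - 720 = ((729/1702)y - 324/851)((3404/81)y² + (6808/81)y + 17020/9) + (0)
Last nonzero remainder: (3404/81)y² + (6808/81)y + 17020/9. Dividing through by 3404/81 gives the monic gcd y² + 2y + 45.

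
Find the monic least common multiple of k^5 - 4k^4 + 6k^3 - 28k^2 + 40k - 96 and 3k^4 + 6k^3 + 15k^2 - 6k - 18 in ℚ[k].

k^7 - 4k^6 + 5k^5 - 24k^4 + 34k^3 - 68k^2 - 40k + 96

Euclidean algorithm in ℚ[k]:
  k^5 - 4k^4 + 6k^3 - 28k^2 + 40k - 96 = ((1/3)k - 2)(3k^4 + 6k^3 + 15k^2 - 6k - 18) + (13k^3 + 4k^2 + 34k - 132)
  3k^4 + 6k^3 + 15k^2 - 6k - 18 = ((3/13)k + 66/169)(13k^3 + 4k^2 + 34k - 132) + ((945/169)k^2 + (1890/169)k + 5670/169)
  13k^3 + 4k^2 + 34k - 132 = ((2197/945)k - 3718/945)((945/169)k^2 + (1890/169)k + 5670/169) + (0)
Last nonzero remainder: (945/169)k^2 + (1890/169)k + 5670/169. Dividing through by 945/169 gives the monic gcd k^2 + 2k + 6.
Then lcm(f, g) = f·g / gcd(f, g); expanding and making the result monic gives the answer.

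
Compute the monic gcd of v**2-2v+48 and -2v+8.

Repeated division with remainder:
  v**2-2v+48 = (-(1/2)v-1)(-2v+8) + (56)
  -2v+8 = (-(1/28)v+1/7)(56) + (0)
The last nonzero remainder is the constant 56, so the polynomials are coprime and gcd = 1.

1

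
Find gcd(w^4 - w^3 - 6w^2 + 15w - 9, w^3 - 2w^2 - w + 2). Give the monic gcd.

w - 1

By polynomial division,
  w^4 - w^3 - 6w^2 + 15w - 9 = (w + 1)(w^3 - 2w^2 - w + 2) + (-3w^2 + 14w - 11)
  w^3 - 2w^2 - w + 2 = (-(1/3)w - 8/9)(-3w^2 + 14w - 11) + ((70/9)w - 70/9)
  -3w^2 + 14w - 11 = (-(27/70)w + 99/70)((70/9)w - 70/9) + (0)
Last nonzero remainder: (70/9)w - 70/9. Dividing through by 70/9 gives the monic gcd w - 1.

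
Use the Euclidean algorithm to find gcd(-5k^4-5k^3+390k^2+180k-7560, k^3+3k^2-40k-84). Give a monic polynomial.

k^2+k-42

Repeated division with remainder:
  -5k^4-5k^3+390k^2+180k-7560 = (-5k+10)(k^3+3k^2-40k-84) + (160k^2+160k-6720)
  k^3+3k^2-40k-84 = ((1/160)k+1/80)(160k^2+160k-6720) + (0)
Last nonzero remainder: 160k^2+160k-6720. Dividing through by 160 gives the monic gcd k^2+k-42.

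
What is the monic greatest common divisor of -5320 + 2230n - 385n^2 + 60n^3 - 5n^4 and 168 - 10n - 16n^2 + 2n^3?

By polynomial division,
  -5n^4 + 60n^3 - 385n^2 + 2230n - 5320 = (-(5/2)n + 10)(2n^3 - 16n^2 - 10n + 168) + (-250n^2 + 2750n - 7000)
  2n^3 - 16n^2 - 10n + 168 = (-(1/125)n - 3/125)(-250n^2 + 2750n - 7000) + (0)
Last nonzero remainder: -250n^2 + 2750n - 7000. Dividing through by -250 gives the monic gcd n^2 - 11n + 28.

28 - 11n + n^2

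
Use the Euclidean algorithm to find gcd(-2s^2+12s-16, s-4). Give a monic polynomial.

s-4

By polynomial division,
  -2s^2+12s-16 = (-2s+4)(s-4) + (0)
The last nonzero remainder s-4 is already monic.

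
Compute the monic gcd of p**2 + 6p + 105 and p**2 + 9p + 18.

By polynomial division,
  p**2 + 6p + 105 = (p**2 + 9p + 18) + (-3p + 87)
  p**2 + 9p + 18 = (-(1/3)p - 38/3)(-3p + 87) + (1120)
  -3p + 87 = (-(3/1120)p + 87/1120)(1120) + (0)
The last nonzero remainder is the constant 1120, so the polynomials are coprime and gcd = 1.

1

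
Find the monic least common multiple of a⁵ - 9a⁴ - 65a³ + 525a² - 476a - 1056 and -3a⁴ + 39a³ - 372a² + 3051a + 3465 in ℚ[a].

a⁷ - 12a⁶ + 67a⁵ - 225a⁴ - 8876a³ + 55497a² - 46812a - 110880

By polynomial division,
  a⁵ - 9a⁴ - 65a³ + 525a² - 476a - 1056 = (-(1/3)a - 4/3)(-3a⁴ + 39a³ - 372a² + 3051a + 3465) + (-137a³ + 1046a² + 4747a + 3564)
  -3a⁴ + 39a³ - 372a² + 3051a + 3465 = ((3/137)a - 2205/18769)(-137a³ + 1046a² + 4747a + 3564) + (-(6626655/18769)a² + (66266550/18769)a + 72893205/18769)
  -137a³ + 1046a² + 4747a + 3564 = ((2571353/6626655)a + 675684/736295)(-(6626655/18769)a² + (66266550/18769)a + 72893205/18769) + (0)
Last nonzero remainder: -(6626655/18769)a² + (66266550/18769)a + 72893205/18769. Dividing through by -6626655/18769 gives the monic gcd a² - 10a - 11.
Then lcm(f, g) = f·g / gcd(f, g); expanding and making the result monic gives the answer.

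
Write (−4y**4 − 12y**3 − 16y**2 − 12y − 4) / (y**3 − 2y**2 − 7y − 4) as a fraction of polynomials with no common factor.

Apply the Euclidean algorithm:
  −4y**4 − 12y**3 − 16y**2 − 12y − 4 = (−4y − 20)(y**3 − 2y**2 − 7y − 4) + (−84y**2 − 168y − 84)
  y**3 − 2y**2 − 7y − 4 = (−(1/84)y + 1/21)(−84y**2 − 168y − 84) + (0)
Last nonzero remainder: −84y**2 − 168y − 84. Dividing through by −84 gives the monic gcd y**2 + 2y + 1.
Cancel y**2 + 2y + 1 from numerator and denominator to get the reduced form.

(−4y**2 − 4y − 4)/(y − 4)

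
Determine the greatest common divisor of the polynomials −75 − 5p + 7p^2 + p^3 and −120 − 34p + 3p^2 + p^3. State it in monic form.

Apply the Euclidean algorithm:
  p^3 + 7p^2 − 5p − 75 = (p^3 + 3p^2 − 34p − 120) + (4p^2 + 29p + 45)
  p^3 + 3p^2 − 34p − 120 = ((1/4)p − 17/16)(4p^2 + 29p + 45) + (−(231/16)p − 1155/16)
  4p^2 + 29p + 45 = (−(64/231)p − 48/77)(−(231/16)p − 1155/16) + (0)
Last nonzero remainder: −(231/16)p − 1155/16. Dividing through by −231/16 gives the monic gcd p + 5.

5 + p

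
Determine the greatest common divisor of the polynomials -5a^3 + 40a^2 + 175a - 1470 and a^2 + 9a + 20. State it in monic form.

Euclidean algorithm in ℚ[a]:
  -5a^3 + 40a^2 + 175a - 1470 = (-5a + 85)(a^2 + 9a + 20) + (-490a - 3170)
  a^2 + 9a + 20 = (-(1/490)a - 62/12005)(-490a - 3170) + (8712/2401)
  -490a - 3170 = (-(588245/4356)a - 3805585/4356)(8712/2401) + (0)
The last nonzero remainder is the constant 8712/2401, so the polynomials are coprime and gcd = 1.

1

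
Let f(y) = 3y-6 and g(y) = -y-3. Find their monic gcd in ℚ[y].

1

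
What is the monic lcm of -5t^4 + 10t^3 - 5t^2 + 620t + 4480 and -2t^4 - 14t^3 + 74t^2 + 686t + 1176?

Euclidean algorithm in ℚ[t]:
  -5t^4 + 10t^3 - 5t^2 + 620t + 4480 = (5/2)(-2t^4 - 14t^3 + 74t^2 + 686t + 1176) + (45t^3 - 190t^2 - 1095t + 1540)
  -2t^4 - 14t^3 + 74t^2 + 686t + 1176 = (-(2/45)t - 202/405)(45t^3 - 190t^2 - 1095t + 1540) + (-(5624/81)t^2 + (5624/27)t + 157472/81)
  45t^3 - 190t^2 - 1095t + 1540 = (-(3645/5624)t + 4455/5624)(-(5624/81)t^2 + (5624/27)t + 157472/81) + (0)
Last nonzero remainder: -(5624/81)t^2 + (5624/27)t + 157472/81. Dividing through by -5624/81 gives the monic gcd t^2 - 3t - 28.
Then lcm(f, g) = f·g / gcd(f, g); expanding and making the result monic gives the answer.

t^6 + 8t^5 + 2t^4 - 156t^3 - 2115t^2 - 11564t - 18816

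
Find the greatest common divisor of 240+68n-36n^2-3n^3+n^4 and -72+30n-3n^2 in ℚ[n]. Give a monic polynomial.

Repeated division with remainder:
  n^4-3n^3-36n^2+68n+240 = (-(1/3)n^2-(7/3)n-10/3)(-3n^2+30n-72) + (0)
Last nonzero remainder: -3n^2+30n-72. Dividing through by -3 gives the monic gcd n^2-10n+24.

24-10n+n^2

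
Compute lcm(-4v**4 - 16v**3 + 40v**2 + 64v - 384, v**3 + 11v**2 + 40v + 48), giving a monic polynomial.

Repeated division with remainder:
  -4v**4 - 16v**3 + 40v**2 + 64v - 384 = (-4v + 28)(v**3 + 11v**2 + 40v + 48) + (-108v**2 - 864v - 1728)
  v**3 + 11v**2 + 40v + 48 = (-(1/108)v - 1/36)(-108v**2 - 864v - 1728) + (0)
Last nonzero remainder: -108v**2 - 864v - 1728. Dividing through by -108 gives the monic gcd v**2 + 8v + 16.
Then lcm(f, g) = f·g / gcd(f, g); expanding and making the result monic gives the answer.

v**5 + 7v**4 + 2v**3 - 46v**2 + 48v + 288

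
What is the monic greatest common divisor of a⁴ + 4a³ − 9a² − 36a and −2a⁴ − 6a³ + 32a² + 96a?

Apply the Euclidean algorithm:
  a⁴ + 4a³ − 9a² − 36a = (−1/2)(−2a⁴ − 6a³ + 32a² + 96a) + (a³ + 7a² + 12a)
  −2a⁴ − 6a³ + 32a² + 96a = (−2a + 8)(a³ + 7a² + 12a) + (0)
The last nonzero remainder a³ + 7a² + 12a is already monic.

a³ + 7a² + 12a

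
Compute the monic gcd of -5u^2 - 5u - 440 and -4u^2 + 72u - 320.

1

By polynomial division,
  -5u^2 - 5u - 440 = (5/4)(-4u^2 + 72u - 320) + (-95u - 40)
  -4u^2 + 72u - 320 = ((4/95)u - 280/361)(-95u - 40) + (-126720/361)
  -95u - 40 = ((6859/25344)u + 361/3168)(-126720/361) + (0)
The last nonzero remainder is the constant -126720/361, so the polynomials are coprime and gcd = 1.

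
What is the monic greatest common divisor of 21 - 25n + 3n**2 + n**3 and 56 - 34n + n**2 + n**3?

7 + n

By polynomial division,
  n**3 + 3n**2 - 25n + 21 = (n**3 + n**2 - 34n + 56) + (2n**2 + 9n - 35)
  n**3 + n**2 - 34n + 56 = ((1/2)n - 7/4)(2n**2 + 9n - 35) + (-(3/4)n - 21/4)
  2n**2 + 9n - 35 = (-(8/3)n + 20/3)(-(3/4)n - 21/4) + (0)
Last nonzero remainder: -(3/4)n - 21/4. Dividing through by -3/4 gives the monic gcd n + 7.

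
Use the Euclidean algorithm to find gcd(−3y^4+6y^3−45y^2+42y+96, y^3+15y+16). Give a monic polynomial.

y^3+15y+16

Repeated division with remainder:
  −3y^4+6y^3−45y^2+42y+96 = (−3y+6)(y^3+15y+16) + (0)
The last nonzero remainder y^3+15y+16 is already monic.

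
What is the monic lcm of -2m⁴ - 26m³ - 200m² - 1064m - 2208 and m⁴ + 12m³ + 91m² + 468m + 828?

By polynomial division,
  -2m⁴ - 26m³ - 200m² - 1064m - 2208 = (-2)(m⁴ + 12m³ + 91m² + 468m + 828) + (-2m³ - 18m² - 128m - 552)
  m⁴ + 12m³ + 91m² + 468m + 828 = (-(1/2)m - 3/2)(-2m³ - 18m² - 128m - 552) + (0)
Last nonzero remainder: -2m³ - 18m² - 128m - 552. Dividing through by -2 gives the monic gcd m³ + 9m² + 64m + 276.
Then lcm(f, g) = f·g / gcd(f, g); expanding and making the result monic gives the answer.

m⁵ + 16m⁴ + 139m³ + 832m² + 2700m + 3312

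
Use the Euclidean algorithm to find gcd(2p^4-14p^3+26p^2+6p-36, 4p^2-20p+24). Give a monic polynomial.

p^2-5p+6

By polynomial division,
  2p^4-14p^3+26p^2+6p-36 = ((1/2)p^2-p-3/2)(4p^2-20p+24) + (0)
Last nonzero remainder: 4p^2-20p+24. Dividing through by 4 gives the monic gcd p^2-5p+6.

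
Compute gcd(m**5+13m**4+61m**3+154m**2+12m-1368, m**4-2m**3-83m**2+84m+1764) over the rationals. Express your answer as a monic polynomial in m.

m**2+12m+36

Euclidean algorithm in ℚ[m]:
  m**5+13m**4+61m**3+154m**2+12m-1368 = (m+15)(m**4-2m**3-83m**2+84m+1764) + (174m**3+1315m**2-3012m-27828)
  m**4-2m**3-83m**2+84m+1764 = ((1/174)m-1663/30276)(174m**3+1315m**2-3012m-27828) + ((198025/30276)m**2+(198025/2523)m+198025/841)
  174m**3+1315m**2-3012m-27828 = ((5268024/198025)m-23403348/198025)((198025/30276)m**2+(198025/2523)m+198025/841) + (0)
Last nonzero remainder: (198025/30276)m**2+(198025/2523)m+198025/841. Dividing through by 198025/30276 gives the monic gcd m**2+12m+36.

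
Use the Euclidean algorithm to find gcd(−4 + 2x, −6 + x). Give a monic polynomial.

Apply the Euclidean algorithm:
  2x − 4 = (2)(x − 6) + (8)
  x − 6 = ((1/8)x − 3/4)(8) + (0)
The last nonzero remainder is the constant 8, so the polynomials are coprime and gcd = 1.

1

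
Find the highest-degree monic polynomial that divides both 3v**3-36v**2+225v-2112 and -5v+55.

Apply the Euclidean algorithm:
  3v**3-36v**2+225v-2112 = (-(3/5)v**2+(3/5)v-192/5)(-5v+55) + (0)
Last nonzero remainder: -5v+55. Dividing through by -5 gives the monic gcd v-11.

v-11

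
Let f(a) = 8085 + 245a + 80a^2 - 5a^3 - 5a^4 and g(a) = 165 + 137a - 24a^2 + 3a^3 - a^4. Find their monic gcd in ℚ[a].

33 + a + a^2

By polynomial division,
  -5a^4 - 5a^3 + 80a^2 + 245a + 8085 = (5)(-a^4 + 3a^3 - 24a^2 + 137a + 165) + (-20a^3 + 200a^2 - 440a + 7260)
  -a^4 + 3a^3 - 24a^2 + 137a + 165 = ((1/20)a + 7/20)(-20a^3 + 200a^2 - 440a + 7260) + (-72a^2 - 72a - 2376)
  -20a^3 + 200a^2 - 440a + 7260 = ((5/18)a - 55/18)(-72a^2 - 72a - 2376) + (0)
Last nonzero remainder: -72a^2 - 72a - 2376. Dividing through by -72 gives the monic gcd a^2 + a + 33.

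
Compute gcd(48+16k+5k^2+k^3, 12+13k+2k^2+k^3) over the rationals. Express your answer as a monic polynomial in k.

Euclidean algorithm in ℚ[k]:
  k^3+5k^2+16k+48 = (k^3+2k^2+13k+12) + (3k^2+3k+36)
  k^3+2k^2+13k+12 = ((1/3)k+1/3)(3k^2+3k+36) + (0)
Last nonzero remainder: 3k^2+3k+36. Dividing through by 3 gives the monic gcd k^2+k+12.

12+k+k^2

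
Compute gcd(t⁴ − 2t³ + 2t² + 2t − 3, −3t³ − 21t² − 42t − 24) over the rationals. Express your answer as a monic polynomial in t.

t + 1

By polynomial division,
  t⁴ − 2t³ + 2t² + 2t − 3 = (−(1/3)t + 3)(−3t³ − 21t² − 42t − 24) + (51t² + 120t + 69)
  −3t³ − 21t² − 42t − 24 = (−(1/17)t − 79/289)(51t² + 120t + 69) + (−(1485/289)t − 1485/289)
  51t² + 120t + 69 = (−(4913/495)t − 6647/495)(−(1485/289)t − 1485/289) + (0)
Last nonzero remainder: −(1485/289)t − 1485/289. Dividing through by −1485/289 gives the monic gcd t + 1.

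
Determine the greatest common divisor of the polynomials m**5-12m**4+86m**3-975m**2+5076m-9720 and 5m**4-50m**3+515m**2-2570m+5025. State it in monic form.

m**2-7m+15

Euclidean algorithm in ℚ[m]:
  m**5-12m**4+86m**3-975m**2+5076m-9720 = ((1/5)m-2/5)(5m**4-50m**3+515m**2-2570m+5025) + (-37m**3-255m**2+3043m-7710)
  5m**4-50m**3+515m**2-2570m+5025 = (-(5/37)m+3125/1369)(-37m**3-255m**2+3043m-7710) + ((2064865/1369)m**2-(14454055/1369)m+30972975/1369)
  -37m**3-255m**2+3043m-7710 = (-(50653/2064865)m-703666/2064865)((2064865/1369)m**2-(14454055/1369)m+30972975/1369) + (0)
Last nonzero remainder: (2064865/1369)m**2-(14454055/1369)m+30972975/1369. Dividing through by 2064865/1369 gives the monic gcd m**2-7m+15.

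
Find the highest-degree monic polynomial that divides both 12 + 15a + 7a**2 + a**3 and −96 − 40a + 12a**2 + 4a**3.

4 + a

By polynomial division,
  a**3 + 7a**2 + 15a + 12 = (1/4)(4a**3 + 12a**2 − 40a − 96) + (4a**2 + 25a + 36)
  4a**3 + 12a**2 − 40a − 96 = (a − 13/4)(4a**2 + 25a + 36) + ((21/4)a + 21)
  4a**2 + 25a + 36 = ((16/21)a + 12/7)((21/4)a + 21) + (0)
Last nonzero remainder: (21/4)a + 21. Dividing through by 21/4 gives the monic gcd a + 4.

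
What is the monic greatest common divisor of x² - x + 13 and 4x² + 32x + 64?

1

Repeated division with remainder:
  x² - x + 13 = (1/4)(4x² + 32x + 64) + (-9x - 3)
  4x² + 32x + 64 = (-(4/9)x - 92/27)(-9x - 3) + (484/9)
  -9x - 3 = (-(81/484)x - 27/484)(484/9) + (0)
The last nonzero remainder is the constant 484/9, so the polynomials are coprime and gcd = 1.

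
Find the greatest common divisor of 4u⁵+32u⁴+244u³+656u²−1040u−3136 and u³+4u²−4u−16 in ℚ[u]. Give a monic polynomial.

By polynomial division,
  4u⁵+32u⁴+244u³+656u²−1040u−3136 = (4u²+16u+196)(u³+4u²−4u−16) + (0)
The last nonzero remainder u³+4u²−4u−16 is already monic.

u³+4u²−4u−16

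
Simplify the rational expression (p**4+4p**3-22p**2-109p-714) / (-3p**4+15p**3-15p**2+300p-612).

(-p-7)/(3p-6)

Euclidean algorithm in ℚ[p]:
  p**4+4p**3-22p**2-109p-714 = (-1/3)(-3p**4+15p**3-15p**2+300p-612) + (9p**3-27p**2-9p-918)
  -3p**4+15p**3-15p**2+300p-612 = (-(1/3)p+2/3)(9p**3-27p**2-9p-918) + (0)
Last nonzero remainder: 9p**3-27p**2-9p-918. Dividing through by 9 gives the monic gcd p**3-3p**2-p-102.
Cancel p**3-3p**2-p-102 from numerator and denominator to get the reduced form.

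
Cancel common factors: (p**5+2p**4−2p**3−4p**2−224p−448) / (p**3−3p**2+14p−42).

(p**3+2p**2−16p−32)/(p−3)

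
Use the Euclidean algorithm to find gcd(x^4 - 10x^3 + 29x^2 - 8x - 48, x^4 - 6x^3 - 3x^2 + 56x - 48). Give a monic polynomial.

Repeated division with remainder:
  x^4 - 10x^3 + 29x^2 - 8x - 48 = (x^4 - 6x^3 - 3x^2 + 56x - 48) + (-4x^3 + 32x^2 - 64x)
  x^4 - 6x^3 - 3x^2 + 56x - 48 = (-(1/4)x - 1/2)(-4x^3 + 32x^2 - 64x) + (-3x^2 + 24x - 48)
  -4x^3 + 32x^2 - 64x = ((4/3)x)(-3x^2 + 24x - 48) + (0)
Last nonzero remainder: -3x^2 + 24x - 48. Dividing through by -3 gives the monic gcd x^2 - 8x + 16.

x^2 - 8x + 16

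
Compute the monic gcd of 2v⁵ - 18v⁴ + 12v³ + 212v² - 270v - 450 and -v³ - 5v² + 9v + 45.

Apply the Euclidean algorithm:
  2v⁵ - 18v⁴ + 12v³ + 212v² - 270v - 450 = (-2v² + 28v - 170)(-v³ - 5v² + 9v + 45) + (-800v² + 7200)
  -v³ - 5v² + 9v + 45 = ((1/800)v + 1/160)(-800v² + 7200) + (0)
Last nonzero remainder: -800v² + 7200. Dividing through by -800 gives the monic gcd v² - 9.

v² - 9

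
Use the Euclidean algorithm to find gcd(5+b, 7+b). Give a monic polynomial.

Repeated division with remainder:
  b+5 = (b+7) + (-2)
  b+7 = (-(1/2)b-7/2)(-2) + (0)
The last nonzero remainder is the constant -2, so the polynomials are coprime and gcd = 1.

1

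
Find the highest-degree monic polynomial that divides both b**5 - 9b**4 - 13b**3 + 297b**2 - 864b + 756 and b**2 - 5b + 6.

b**2 - 5b + 6

By polynomial division,
  b**5 - 9b**4 - 13b**3 + 297b**2 - 864b + 756 = (b**3 - 4b**2 - 39b + 126)(b**2 - 5b + 6) + (0)
The last nonzero remainder b**2 - 5b + 6 is already monic.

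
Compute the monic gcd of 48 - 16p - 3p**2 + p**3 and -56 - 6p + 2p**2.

4 + p

Apply the Euclidean algorithm:
  p**3 - 3p**2 - 16p + 48 = ((1/2)p)(2p**2 - 6p - 56) + (12p + 48)
  2p**2 - 6p - 56 = ((1/6)p - 7/6)(12p + 48) + (0)
Last nonzero remainder: 12p + 48. Dividing through by 12 gives the monic gcd p + 4.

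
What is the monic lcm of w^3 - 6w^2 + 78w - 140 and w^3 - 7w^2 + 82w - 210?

w^4 - 9w^3 + 96w^2 - 374w + 420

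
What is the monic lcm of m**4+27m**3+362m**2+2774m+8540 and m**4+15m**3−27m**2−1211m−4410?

Euclidean algorithm in ℚ[m]:
  m**4+27m**3+362m**2+2774m+8540 = (m**4+15m**3−27m**2−1211m−4410) + (12m**3+389m**2+3985m+12950)
  m**4+15m**3−27m**2−1211m−4410 = ((1/12)m−209/144)(12m**3+389m**2+3985m+12950) + ((29593/144)m**2+(503081/144)m+1035755/72)
  12m**3+389m**2+3985m+12950 = ((1728/29593)m+26640/29593)((29593/144)m**2+(503081/144)m+1035755/72) + (0)
Last nonzero remainder: (29593/144)m**2+(503081/144)m+1035755/72. Dividing through by 29593/144 gives the monic gcd m**2+17m+70.
Then lcm(f, g) = f·g / gcd(f, g); expanding and making the result monic gives the answer.

m**6+25m**5+245m**4+349m**3−19814m**2−191842m−538020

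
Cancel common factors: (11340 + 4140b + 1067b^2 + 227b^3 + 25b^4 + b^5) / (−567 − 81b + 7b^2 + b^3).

(180 + 20b + 9b^2 + b^3)/(−9 + b)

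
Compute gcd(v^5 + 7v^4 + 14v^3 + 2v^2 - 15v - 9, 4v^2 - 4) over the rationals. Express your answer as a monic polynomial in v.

v^2 - 1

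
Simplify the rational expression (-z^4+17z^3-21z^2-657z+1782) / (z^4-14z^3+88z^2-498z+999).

(-z^2+5z+66)/(z^2-2z+37)

By polynomial division,
  -z^4+17z^3-21z^2-657z+1782 = (-1)(z^4-14z^3+88z^2-498z+999) + (3z^3+67z^2-1155z+2781)
  z^4-14z^3+88z^2-498z+999 = ((1/3)z-109/9)(3z^3+67z^2-1155z+2781) + ((11560/9)z^2-(46240/3)z+34680)
  3z^3+67z^2-1155z+2781 = ((27/11560)z+927/11560)((11560/9)z^2-(46240/3)z+34680) + (0)
Last nonzero remainder: (11560/9)z^2-(46240/3)z+34680. Dividing through by 11560/9 gives the monic gcd z^2-12z+27.
Cancel z^2-12z+27 from numerator and denominator to get the reduced form.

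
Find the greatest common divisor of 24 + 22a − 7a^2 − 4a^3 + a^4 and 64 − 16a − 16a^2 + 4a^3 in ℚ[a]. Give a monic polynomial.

Repeated division with remainder:
  a^4 − 4a^3 − 7a^2 + 22a + 24 = ((1/4)a)(4a^3 − 16a^2 − 16a + 64) + (−3a^2 + 6a + 24)
  4a^3 − 16a^2 − 16a + 64 = (−(4/3)a + 8/3)(−3a^2 + 6a + 24) + (0)
Last nonzero remainder: −3a^2 + 6a + 24. Dividing through by −3 gives the monic gcd a^2 − 2a − 8.

−8 − 2a + a^2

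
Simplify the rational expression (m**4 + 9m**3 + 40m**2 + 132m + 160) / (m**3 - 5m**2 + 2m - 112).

(m**2 + 7m + 10)/(m - 7)

Euclidean algorithm in ℚ[m]:
  m**4 + 9m**3 + 40m**2 + 132m + 160 = (m + 14)(m**3 - 5m**2 + 2m - 112) + (108m**2 + 216m + 1728)
  m**3 - 5m**2 + 2m - 112 = ((1/108)m - 7/108)(108m**2 + 216m + 1728) + (0)
Last nonzero remainder: 108m**2 + 216m + 1728. Dividing through by 108 gives the monic gcd m**2 + 2m + 16.
Cancel m**2 + 2m + 16 from numerator and denominator to get the reduced form.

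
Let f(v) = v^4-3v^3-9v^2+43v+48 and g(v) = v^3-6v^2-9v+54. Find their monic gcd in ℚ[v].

v+3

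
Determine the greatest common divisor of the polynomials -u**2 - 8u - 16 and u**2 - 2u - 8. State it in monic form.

Repeated division with remainder:
  -u**2 - 8u - 16 = (-1)(u**2 - 2u - 8) + (-10u - 24)
  u**2 - 2u - 8 = (-(1/10)u + 11/25)(-10u - 24) + (64/25)
  -10u - 24 = (-(125/32)u - 75/8)(64/25) + (0)
The last nonzero remainder is the constant 64/25, so the polynomials are coprime and gcd = 1.

1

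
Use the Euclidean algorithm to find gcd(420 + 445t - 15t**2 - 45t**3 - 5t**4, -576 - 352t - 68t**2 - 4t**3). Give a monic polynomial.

Apply the Euclidean algorithm:
  -5t**4 - 45t**3 - 15t**2 + 445t + 420 = ((5/4)t - 10)(-4t**3 - 68t**2 - 352t - 576) + (-255t**2 - 2355t - 5340)
  -4t**3 - 68t**2 - 352t - 576 = ((4/255)t + 176/1445)(-255t**2 - 2355t - 5340) + ((5376/289)t + 21504/289)
  -255t**2 - 2355t - 5340 = (-(24565/1792)t - 128605/1792)((5376/289)t + 21504/289) + (0)
Last nonzero remainder: (5376/289)t + 21504/289. Dividing through by 5376/289 gives the monic gcd t + 4.

4 + t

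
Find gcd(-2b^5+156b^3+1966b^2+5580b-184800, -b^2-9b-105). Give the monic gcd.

Repeated division with remainder:
  -2b^5+156b^3+1966b^2+5580b-184800 = (2b^3-18b^2-204b+1760)(-b^2-9b-105) + (0)
Last nonzero remainder: -b^2-9b-105. Dividing through by -1 gives the monic gcd b^2+9b+105.

b^2+9b+105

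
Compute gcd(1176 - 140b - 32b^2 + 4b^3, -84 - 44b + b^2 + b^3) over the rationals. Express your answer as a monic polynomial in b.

-42 - b + b^2

Repeated division with remainder:
  4b^3 - 32b^2 - 140b + 1176 = (4)(b^3 + b^2 - 44b - 84) + (-36b^2 + 36b + 1512)
  b^3 + b^2 - 44b - 84 = (-(1/36)b - 1/18)(-36b^2 + 36b + 1512) + (0)
Last nonzero remainder: -36b^2 + 36b + 1512. Dividing through by -36 gives the monic gcd b^2 - b - 42.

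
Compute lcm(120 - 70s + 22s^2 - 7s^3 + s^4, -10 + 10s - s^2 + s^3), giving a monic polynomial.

-120 + 190s - 92s^2 + 29s^3 - 8s^4 + s^5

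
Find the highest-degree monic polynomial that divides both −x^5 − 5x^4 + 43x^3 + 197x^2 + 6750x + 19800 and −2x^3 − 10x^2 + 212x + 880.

Euclidean algorithm in ℚ[x]:
  −x^5 − 5x^4 + 43x^3 + 197x^2 + 6750x + 19800 = ((1/2)x^2 + 63/2)(−2x^3 − 10x^2 + 212x + 880) + (72x^2 + 72x − 7920)
  −2x^3 − 10x^2 + 212x + 880 = (−(1/36)x − 1/9)(72x^2 + 72x − 7920) + (0)
Last nonzero remainder: 72x^2 + 72x − 7920. Dividing through by 72 gives the monic gcd x^2 + x − 110.

x^2 + x − 110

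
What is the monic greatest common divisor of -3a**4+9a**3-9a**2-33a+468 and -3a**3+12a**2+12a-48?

Euclidean algorithm in ℚ[a]:
  -3a**4+9a**3-9a**2-33a+468 = (a+1)(-3a**3+12a**2+12a-48) + (-33a**2+3a+516)
  -3a**3+12a**2+12a-48 = ((1/11)a-43/121)(-33a**2+3a+516) + (-(4095/121)a+16380/121)
  -33a**2+3a+516 = ((1331/1365)a+5203/1365)(-(4095/121)a+16380/121) + (0)
Last nonzero remainder: -(4095/121)a+16380/121. Dividing through by -4095/121 gives the monic gcd a-4.

a-4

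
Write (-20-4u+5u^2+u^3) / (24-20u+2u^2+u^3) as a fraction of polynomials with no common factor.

Repeated division with remainder:
  u^3+5u^2-4u-20 = (u^3+2u^2-20u+24) + (3u^2+16u-44)
  u^3+2u^2-20u+24 = ((1/3)u-10/9)(3u^2+16u-44) + ((112/9)u-224/9)
  3u^2+16u-44 = ((27/112)u+99/56)((112/9)u-224/9) + (0)
Last nonzero remainder: (112/9)u-224/9. Dividing through by 112/9 gives the monic gcd u-2.
Cancel u-2 from numerator and denominator to get the reduced form.

(10+7u+u^2)/(-12+4u+u^2)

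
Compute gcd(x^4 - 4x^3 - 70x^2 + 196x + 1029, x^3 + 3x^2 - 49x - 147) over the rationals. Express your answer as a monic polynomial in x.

x^3 + 3x^2 - 49x - 147

Repeated division with remainder:
  x^4 - 4x^3 - 70x^2 + 196x + 1029 = (x - 7)(x^3 + 3x^2 - 49x - 147) + (0)
The last nonzero remainder x^3 + 3x^2 - 49x - 147 is already monic.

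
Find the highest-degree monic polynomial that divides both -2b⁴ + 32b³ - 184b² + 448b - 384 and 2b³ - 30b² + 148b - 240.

Apply the Euclidean algorithm:
  -2b⁴ + 32b³ - 184b² + 448b - 384 = (-b + 1)(2b³ - 30b² + 148b - 240) + (-6b² + 60b - 144)
  2b³ - 30b² + 148b - 240 = (-(1/3)b + 5/3)(-6b² + 60b - 144) + (0)
Last nonzero remainder: -6b² + 60b - 144. Dividing through by -6 gives the monic gcd b² - 10b + 24.

b² - 10b + 24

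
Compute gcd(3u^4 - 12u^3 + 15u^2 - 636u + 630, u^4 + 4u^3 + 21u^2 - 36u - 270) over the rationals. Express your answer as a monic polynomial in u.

u^2 + 4u + 30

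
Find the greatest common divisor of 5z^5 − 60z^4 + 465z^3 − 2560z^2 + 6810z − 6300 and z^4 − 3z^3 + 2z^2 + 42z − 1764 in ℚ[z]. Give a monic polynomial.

Apply the Euclidean algorithm:
  5z^5 − 60z^4 + 465z^3 − 2560z^2 + 6810z − 6300 = (5z − 45)(z^4 − 3z^3 + 2z^2 + 42z − 1764) + (320z^3 − 2680z^2 + 17520z − 85680)
  z^4 − 3z^3 + 2z^2 + 42z − 1764 = ((1/320)z + 43/2560)(320z^3 − 2680z^2 + 17520z − 85680) + (−(495/64)z^2 + (495/32)z − 10395/32)
  320z^3 − 2680z^2 + 17520z − 85680 = (−(4096/99)z + 8704/33)(−(495/64)z^2 + (495/32)z − 10395/32) + (0)
Last nonzero remainder: −(495/64)z^2 + (495/32)z − 10395/32. Dividing through by −495/64 gives the monic gcd z^2 − 2z + 42.

z^2 − 2z + 42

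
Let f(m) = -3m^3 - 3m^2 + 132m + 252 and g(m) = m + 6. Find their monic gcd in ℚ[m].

m + 6

Repeated division with remainder:
  -3m^3 - 3m^2 + 132m + 252 = (-3m^2 + 15m + 42)(m + 6) + (0)
The last nonzero remainder m + 6 is already monic.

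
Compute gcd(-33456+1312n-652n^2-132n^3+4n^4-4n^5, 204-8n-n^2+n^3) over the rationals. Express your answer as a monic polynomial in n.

Repeated division with remainder:
  -4n^5+4n^4-132n^3-652n^2+1312n-33456 = (-4n^2-164)(n^3-n^2-8n+204) + (0)
The last nonzero remainder n^3-n^2-8n+204 is already monic.

204-8n-n^2+n^3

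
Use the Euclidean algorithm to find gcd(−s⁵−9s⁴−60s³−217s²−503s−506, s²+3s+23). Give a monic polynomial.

s²+3s+23

Repeated division with remainder:
  −s⁵−9s⁴−60s³−217s²−503s−506 = (−s³−6s²−19s−22)(s²+3s+23) + (0)
The last nonzero remainder s²+3s+23 is already monic.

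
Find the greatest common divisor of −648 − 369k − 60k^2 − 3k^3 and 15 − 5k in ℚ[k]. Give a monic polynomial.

Repeated division with remainder:
  −3k^3 − 60k^2 − 369k − 648 = ((3/5)k^2 + (69/5)k + 576/5)(−5k + 15) + (−2376)
  −5k + 15 = ((5/2376)k − 5/792)(−2376) + (0)
The last nonzero remainder is the constant −2376, so the polynomials are coprime and gcd = 1.

1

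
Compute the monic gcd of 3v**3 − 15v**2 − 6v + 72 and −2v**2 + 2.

1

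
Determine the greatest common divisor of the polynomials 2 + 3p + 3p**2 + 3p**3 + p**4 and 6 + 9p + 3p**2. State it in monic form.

2 + 3p + p**2

By polynomial division,
  p**4 + 3p**3 + 3p**2 + 3p + 2 = ((1/3)p**2 + 1/3)(3p**2 + 9p + 6) + (0)
Last nonzero remainder: 3p**2 + 9p + 6. Dividing through by 3 gives the monic gcd p**2 + 3p + 2.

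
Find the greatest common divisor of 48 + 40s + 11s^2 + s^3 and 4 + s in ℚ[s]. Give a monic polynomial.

4 + s

Euclidean algorithm in ℚ[s]:
  s^3 + 11s^2 + 40s + 48 = (s^2 + 7s + 12)(s + 4) + (0)
The last nonzero remainder s + 4 is already monic.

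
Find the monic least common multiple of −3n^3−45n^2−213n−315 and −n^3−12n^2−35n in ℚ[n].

n^4+15n^3+71n^2+105n

Apply the Euclidean algorithm:
  −3n^3−45n^2−213n−315 = (3)(−n^3−12n^2−35n) + (−9n^2−108n−315)
  −n^3−12n^2−35n = ((1/9)n)(−9n^2−108n−315) + (0)
Last nonzero remainder: −9n^2−108n−315. Dividing through by −9 gives the monic gcd n^2+12n+35.
Then lcm(f, g) = f·g / gcd(f, g); expanding and making the result monic gives the answer.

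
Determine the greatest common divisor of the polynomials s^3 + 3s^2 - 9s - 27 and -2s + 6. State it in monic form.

s - 3

Apply the Euclidean algorithm:
  s^3 + 3s^2 - 9s - 27 = (-(1/2)s^2 - 3s - 9/2)(-2s + 6) + (0)
Last nonzero remainder: -2s + 6. Dividing through by -2 gives the monic gcd s - 3.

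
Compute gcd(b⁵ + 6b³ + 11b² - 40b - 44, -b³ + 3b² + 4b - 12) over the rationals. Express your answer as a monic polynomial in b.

b² - 4

Repeated division with remainder:
  b⁵ + 6b³ + 11b² - 40b - 44 = (-b² - 3b - 19)(-b³ + 3b² + 4b - 12) + (68b² - 272)
  -b³ + 3b² + 4b - 12 = (-(1/68)b + 3/68)(68b² - 272) + (0)
Last nonzero remainder: 68b² - 272. Dividing through by 68 gives the monic gcd b² - 4.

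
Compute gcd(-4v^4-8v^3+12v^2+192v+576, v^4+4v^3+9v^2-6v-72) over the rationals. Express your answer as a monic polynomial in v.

v^3+6v^2+21v+36

Repeated division with remainder:
  -4v^4-8v^3+12v^2+192v+576 = (-4)(v^4+4v^3+9v^2-6v-72) + (8v^3+48v^2+168v+288)
  v^4+4v^3+9v^2-6v-72 = ((1/8)v-1/4)(8v^3+48v^2+168v+288) + (0)
Last nonzero remainder: 8v^3+48v^2+168v+288. Dividing through by 8 gives the monic gcd v^3+6v^2+21v+36.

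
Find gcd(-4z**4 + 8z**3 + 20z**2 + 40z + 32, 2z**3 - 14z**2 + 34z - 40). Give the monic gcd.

z - 4

By polynomial division,
  -4z**4 + 8z**3 + 20z**2 + 40z + 32 = (-2z - 10)(2z**3 - 14z**2 + 34z - 40) + (-52z**2 + 300z - 368)
  2z**3 - 14z**2 + 34z - 40 = (-(1/26)z + 8/169)(-52z**2 + 300z - 368) + ((954/169)z - 3816/169)
  -52z**2 + 300z - 368 = (-(4394/477)z + 7774/477)((954/169)z - 3816/169) + (0)
Last nonzero remainder: (954/169)z - 3816/169. Dividing through by 954/169 gives the monic gcd z - 4.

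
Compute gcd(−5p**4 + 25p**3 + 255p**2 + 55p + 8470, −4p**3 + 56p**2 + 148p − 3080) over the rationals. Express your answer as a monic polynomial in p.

Euclidean algorithm in ℚ[p]:
  −5p**4 + 25p**3 + 255p**2 + 55p + 8470 = ((5/4)p + 45/4)(−4p**3 + 56p**2 + 148p − 3080) + (−560p**2 + 2240p + 43120)
  −4p**3 + 56p**2 + 148p − 3080 = ((1/140)p − 1/14)(−560p**2 + 2240p + 43120) + (0)
Last nonzero remainder: −560p**2 + 2240p + 43120. Dividing through by −560 gives the monic gcd p**2 − 4p − 77.

p**2 − 4p − 77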